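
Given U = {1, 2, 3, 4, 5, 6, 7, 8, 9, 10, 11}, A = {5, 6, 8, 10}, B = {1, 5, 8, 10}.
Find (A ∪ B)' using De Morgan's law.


U = {1, 2, 3, 4, 5, 6, 7, 8, 9, 10, 11}
A = {5, 6, 8, 10}, B = {1, 5, 8, 10}
A ∪ B = {1, 5, 6, 8, 10}
(A ∪ B)' = U \ (A ∪ B) = {2, 3, 4, 7, 9, 11}
Verification via A' ∩ B': A' = {1, 2, 3, 4, 7, 9, 11}, B' = {2, 3, 4, 6, 7, 9, 11}
A' ∩ B' = {2, 3, 4, 7, 9, 11} ✓

{2, 3, 4, 7, 9, 11}


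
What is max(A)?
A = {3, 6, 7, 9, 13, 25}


Set A = {3, 6, 7, 9, 13, 25}
Elements in ascending order: 3, 6, 7, 9, 13, 25
The largest element is 25.

25


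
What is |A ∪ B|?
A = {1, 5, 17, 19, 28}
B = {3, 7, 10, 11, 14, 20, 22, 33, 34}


Set A = {1, 5, 17, 19, 28}, |A| = 5
Set B = {3, 7, 10, 11, 14, 20, 22, 33, 34}, |B| = 9
A ∩ B = {}, |A ∩ B| = 0
|A ∪ B| = |A| + |B| - |A ∩ B| = 5 + 9 - 0 = 14

14


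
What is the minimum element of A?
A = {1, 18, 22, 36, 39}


Set A = {1, 18, 22, 36, 39}
Elements in ascending order: 1, 18, 22, 36, 39
The smallest element is 1.

1


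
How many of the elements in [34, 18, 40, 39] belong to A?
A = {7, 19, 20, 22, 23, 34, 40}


Set A = {7, 19, 20, 22, 23, 34, 40}
Candidates: [34, 18, 40, 39]
Check each candidate:
34 ∈ A, 18 ∉ A, 40 ∈ A, 39 ∉ A
Count of candidates in A: 2

2


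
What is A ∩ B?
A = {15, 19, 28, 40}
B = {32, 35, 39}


Set A = {15, 19, 28, 40}
Set B = {32, 35, 39}
A ∩ B includes only elements in both sets.
Check each element of A against B:
15 ✗, 19 ✗, 28 ✗, 40 ✗
A ∩ B = {}

{}


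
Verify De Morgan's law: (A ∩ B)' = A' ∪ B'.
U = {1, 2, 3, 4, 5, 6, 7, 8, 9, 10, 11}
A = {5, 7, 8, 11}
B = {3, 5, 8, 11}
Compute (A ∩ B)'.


U = {1, 2, 3, 4, 5, 6, 7, 8, 9, 10, 11}
A = {5, 7, 8, 11}, B = {3, 5, 8, 11}
A ∩ B = {5, 8, 11}
(A ∩ B)' = U \ (A ∩ B) = {1, 2, 3, 4, 6, 7, 9, 10}
Verification via A' ∪ B': A' = {1, 2, 3, 4, 6, 9, 10}, B' = {1, 2, 4, 6, 7, 9, 10}
A' ∪ B' = {1, 2, 3, 4, 6, 7, 9, 10} ✓

{1, 2, 3, 4, 6, 7, 9, 10}


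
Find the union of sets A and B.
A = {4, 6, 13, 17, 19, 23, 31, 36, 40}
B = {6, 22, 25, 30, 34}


Set A = {4, 6, 13, 17, 19, 23, 31, 36, 40}
Set B = {6, 22, 25, 30, 34}
A ∪ B includes all elements in either set.
Elements from A: {4, 6, 13, 17, 19, 23, 31, 36, 40}
Elements from B not already included: {22, 25, 30, 34}
A ∪ B = {4, 6, 13, 17, 19, 22, 23, 25, 30, 31, 34, 36, 40}

{4, 6, 13, 17, 19, 22, 23, 25, 30, 31, 34, 36, 40}


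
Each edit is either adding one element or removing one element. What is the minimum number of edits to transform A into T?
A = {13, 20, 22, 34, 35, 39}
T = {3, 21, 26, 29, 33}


Set A = {13, 20, 22, 34, 35, 39}
Set T = {3, 21, 26, 29, 33}
Elements to remove from A (in A, not in T): {13, 20, 22, 34, 35, 39} → 6 removals
Elements to add to A (in T, not in A): {3, 21, 26, 29, 33} → 5 additions
Total edits = 6 + 5 = 11

11


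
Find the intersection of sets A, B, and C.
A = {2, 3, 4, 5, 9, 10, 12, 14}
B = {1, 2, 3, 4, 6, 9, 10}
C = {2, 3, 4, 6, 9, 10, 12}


Set A = {2, 3, 4, 5, 9, 10, 12, 14}
Set B = {1, 2, 3, 4, 6, 9, 10}
Set C = {2, 3, 4, 6, 9, 10, 12}
First, A ∩ B = {2, 3, 4, 9, 10}
Then, (A ∩ B) ∩ C = {2, 3, 4, 9, 10}

{2, 3, 4, 9, 10}


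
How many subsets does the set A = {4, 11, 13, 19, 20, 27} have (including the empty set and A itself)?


Set A = {4, 11, 13, 19, 20, 27}
|A| = 6
The power set P(A) contains all subsets of A.
|P(A)| = 2^|A| = 2^6 = 64

64


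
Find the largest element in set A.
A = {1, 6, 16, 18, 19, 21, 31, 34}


Set A = {1, 6, 16, 18, 19, 21, 31, 34}
Elements in ascending order: 1, 6, 16, 18, 19, 21, 31, 34
The largest element is 34.

34


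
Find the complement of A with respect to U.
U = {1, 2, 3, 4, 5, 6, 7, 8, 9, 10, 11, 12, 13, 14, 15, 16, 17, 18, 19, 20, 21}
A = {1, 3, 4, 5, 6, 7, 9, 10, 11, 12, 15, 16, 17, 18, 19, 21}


Universal set U = {1, 2, 3, 4, 5, 6, 7, 8, 9, 10, 11, 12, 13, 14, 15, 16, 17, 18, 19, 20, 21}
Set A = {1, 3, 4, 5, 6, 7, 9, 10, 11, 12, 15, 16, 17, 18, 19, 21}
A' = U \ A = elements in U but not in A
Checking each element of U:
1 (in A, exclude), 2 (not in A, include), 3 (in A, exclude), 4 (in A, exclude), 5 (in A, exclude), 6 (in A, exclude), 7 (in A, exclude), 8 (not in A, include), 9 (in A, exclude), 10 (in A, exclude), 11 (in A, exclude), 12 (in A, exclude), 13 (not in A, include), 14 (not in A, include), 15 (in A, exclude), 16 (in A, exclude), 17 (in A, exclude), 18 (in A, exclude), 19 (in A, exclude), 20 (not in A, include), 21 (in A, exclude)
A' = {2, 8, 13, 14, 20}

{2, 8, 13, 14, 20}


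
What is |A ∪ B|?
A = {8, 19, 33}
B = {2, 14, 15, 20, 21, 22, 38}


Set A = {8, 19, 33}, |A| = 3
Set B = {2, 14, 15, 20, 21, 22, 38}, |B| = 7
A ∩ B = {}, |A ∩ B| = 0
|A ∪ B| = |A| + |B| - |A ∩ B| = 3 + 7 - 0 = 10

10


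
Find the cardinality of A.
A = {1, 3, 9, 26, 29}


Set A = {1, 3, 9, 26, 29}
Listing elements: 1, 3, 9, 26, 29
Counting: 5 elements
|A| = 5

5


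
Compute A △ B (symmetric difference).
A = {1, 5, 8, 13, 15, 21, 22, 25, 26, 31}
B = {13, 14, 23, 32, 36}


Set A = {1, 5, 8, 13, 15, 21, 22, 25, 26, 31}
Set B = {13, 14, 23, 32, 36}
A △ B = (A \ B) ∪ (B \ A)
Elements in A but not B: {1, 5, 8, 15, 21, 22, 25, 26, 31}
Elements in B but not A: {14, 23, 32, 36}
A △ B = {1, 5, 8, 14, 15, 21, 22, 23, 25, 26, 31, 32, 36}

{1, 5, 8, 14, 15, 21, 22, 23, 25, 26, 31, 32, 36}


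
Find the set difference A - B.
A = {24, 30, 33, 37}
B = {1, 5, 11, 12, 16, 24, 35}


Set A = {24, 30, 33, 37}
Set B = {1, 5, 11, 12, 16, 24, 35}
A \ B includes elements in A that are not in B.
Check each element of A:
24 (in B, remove), 30 (not in B, keep), 33 (not in B, keep), 37 (not in B, keep)
A \ B = {30, 33, 37}

{30, 33, 37}


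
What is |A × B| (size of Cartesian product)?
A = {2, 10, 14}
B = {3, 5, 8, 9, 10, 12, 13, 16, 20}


Set A = {2, 10, 14} has 3 elements.
Set B = {3, 5, 8, 9, 10, 12, 13, 16, 20} has 9 elements.
|A × B| = |A| × |B| = 3 × 9 = 27

27


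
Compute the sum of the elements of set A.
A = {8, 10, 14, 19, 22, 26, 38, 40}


Set A = {8, 10, 14, 19, 22, 26, 38, 40}
Sum = 8 + 10 + 14 + 19 + 22 + 26 + 38 + 40 = 177

177


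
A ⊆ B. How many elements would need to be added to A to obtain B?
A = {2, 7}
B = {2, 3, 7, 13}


Set A = {2, 7}, |A| = 2
Set B = {2, 3, 7, 13}, |B| = 4
Since A ⊆ B: B \ A = {3, 13}
|B| - |A| = 4 - 2 = 2

2


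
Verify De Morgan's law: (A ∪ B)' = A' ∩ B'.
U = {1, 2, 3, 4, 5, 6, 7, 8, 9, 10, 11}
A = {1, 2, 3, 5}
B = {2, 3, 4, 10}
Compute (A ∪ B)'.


U = {1, 2, 3, 4, 5, 6, 7, 8, 9, 10, 11}
A = {1, 2, 3, 5}, B = {2, 3, 4, 10}
A ∪ B = {1, 2, 3, 4, 5, 10}
(A ∪ B)' = U \ (A ∪ B) = {6, 7, 8, 9, 11}
Verification via A' ∩ B': A' = {4, 6, 7, 8, 9, 10, 11}, B' = {1, 5, 6, 7, 8, 9, 11}
A' ∩ B' = {6, 7, 8, 9, 11} ✓

{6, 7, 8, 9, 11}


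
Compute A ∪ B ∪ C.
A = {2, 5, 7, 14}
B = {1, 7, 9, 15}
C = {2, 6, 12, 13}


Set A = {2, 5, 7, 14}
Set B = {1, 7, 9, 15}
Set C = {2, 6, 12, 13}
First, A ∪ B = {1, 2, 5, 7, 9, 14, 15}
Then, (A ∪ B) ∪ C = {1, 2, 5, 6, 7, 9, 12, 13, 14, 15}

{1, 2, 5, 6, 7, 9, 12, 13, 14, 15}


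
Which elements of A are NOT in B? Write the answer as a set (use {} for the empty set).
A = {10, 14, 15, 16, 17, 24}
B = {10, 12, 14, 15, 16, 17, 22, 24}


Set A = {10, 14, 15, 16, 17, 24}
Set B = {10, 12, 14, 15, 16, 17, 22, 24}
Check each element of A against B:
10 ∈ B, 14 ∈ B, 15 ∈ B, 16 ∈ B, 17 ∈ B, 24 ∈ B
Elements of A not in B: {}

{}


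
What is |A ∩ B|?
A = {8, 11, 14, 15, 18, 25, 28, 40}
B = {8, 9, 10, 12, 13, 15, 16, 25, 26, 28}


Set A = {8, 11, 14, 15, 18, 25, 28, 40}
Set B = {8, 9, 10, 12, 13, 15, 16, 25, 26, 28}
A ∩ B = {8, 15, 25, 28}
|A ∩ B| = 4

4


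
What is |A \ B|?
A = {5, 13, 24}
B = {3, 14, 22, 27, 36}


Set A = {5, 13, 24}
Set B = {3, 14, 22, 27, 36}
A \ B = {5, 13, 24}
|A \ B| = 3

3


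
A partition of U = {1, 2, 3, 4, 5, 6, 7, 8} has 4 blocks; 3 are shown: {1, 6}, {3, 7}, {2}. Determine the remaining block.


U = {1, 2, 3, 4, 5, 6, 7, 8}
Shown blocks: {1, 6}, {3, 7}, {2}
A partition's blocks are pairwise disjoint and cover U, so the missing block = U \ (union of shown blocks).
Union of shown blocks: {1, 2, 3, 6, 7}
Missing block = U \ (union) = {4, 5, 8}

{4, 5, 8}


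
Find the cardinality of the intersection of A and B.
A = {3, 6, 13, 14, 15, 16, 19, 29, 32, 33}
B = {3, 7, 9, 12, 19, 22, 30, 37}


Set A = {3, 6, 13, 14, 15, 16, 19, 29, 32, 33}
Set B = {3, 7, 9, 12, 19, 22, 30, 37}
A ∩ B = {3, 19}
|A ∩ B| = 2

2


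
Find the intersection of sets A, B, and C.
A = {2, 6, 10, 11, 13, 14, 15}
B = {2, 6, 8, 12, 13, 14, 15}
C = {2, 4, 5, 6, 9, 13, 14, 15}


Set A = {2, 6, 10, 11, 13, 14, 15}
Set B = {2, 6, 8, 12, 13, 14, 15}
Set C = {2, 4, 5, 6, 9, 13, 14, 15}
First, A ∩ B = {2, 6, 13, 14, 15}
Then, (A ∩ B) ∩ C = {2, 6, 13, 14, 15}

{2, 6, 13, 14, 15}


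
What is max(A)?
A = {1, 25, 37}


Set A = {1, 25, 37}
Elements in ascending order: 1, 25, 37
The largest element is 37.

37


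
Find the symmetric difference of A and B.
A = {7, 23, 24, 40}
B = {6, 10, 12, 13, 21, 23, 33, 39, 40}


Set A = {7, 23, 24, 40}
Set B = {6, 10, 12, 13, 21, 23, 33, 39, 40}
A △ B = (A \ B) ∪ (B \ A)
Elements in A but not B: {7, 24}
Elements in B but not A: {6, 10, 12, 13, 21, 33, 39}
A △ B = {6, 7, 10, 12, 13, 21, 24, 33, 39}

{6, 7, 10, 12, 13, 21, 24, 33, 39}


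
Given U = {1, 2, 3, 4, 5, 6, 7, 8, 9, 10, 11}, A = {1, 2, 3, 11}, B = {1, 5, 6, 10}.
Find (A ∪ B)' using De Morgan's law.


U = {1, 2, 3, 4, 5, 6, 7, 8, 9, 10, 11}
A = {1, 2, 3, 11}, B = {1, 5, 6, 10}
A ∪ B = {1, 2, 3, 5, 6, 10, 11}
(A ∪ B)' = U \ (A ∪ B) = {4, 7, 8, 9}
Verification via A' ∩ B': A' = {4, 5, 6, 7, 8, 9, 10}, B' = {2, 3, 4, 7, 8, 9, 11}
A' ∩ B' = {4, 7, 8, 9} ✓

{4, 7, 8, 9}


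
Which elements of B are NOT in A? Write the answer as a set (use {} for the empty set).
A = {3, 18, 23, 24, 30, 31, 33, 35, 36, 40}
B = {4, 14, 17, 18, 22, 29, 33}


Set A = {3, 18, 23, 24, 30, 31, 33, 35, 36, 40}
Set B = {4, 14, 17, 18, 22, 29, 33}
Check each element of B against A:
4 ∉ A (include), 14 ∉ A (include), 17 ∉ A (include), 18 ∈ A, 22 ∉ A (include), 29 ∉ A (include), 33 ∈ A
Elements of B not in A: {4, 14, 17, 22, 29}

{4, 14, 17, 22, 29}


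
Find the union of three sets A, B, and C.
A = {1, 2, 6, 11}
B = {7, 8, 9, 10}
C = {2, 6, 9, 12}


Set A = {1, 2, 6, 11}
Set B = {7, 8, 9, 10}
Set C = {2, 6, 9, 12}
First, A ∪ B = {1, 2, 6, 7, 8, 9, 10, 11}
Then, (A ∪ B) ∪ C = {1, 2, 6, 7, 8, 9, 10, 11, 12}

{1, 2, 6, 7, 8, 9, 10, 11, 12}


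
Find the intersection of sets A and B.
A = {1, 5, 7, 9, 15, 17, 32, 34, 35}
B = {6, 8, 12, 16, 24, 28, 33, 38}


Set A = {1, 5, 7, 9, 15, 17, 32, 34, 35}
Set B = {6, 8, 12, 16, 24, 28, 33, 38}
A ∩ B includes only elements in both sets.
Check each element of A against B:
1 ✗, 5 ✗, 7 ✗, 9 ✗, 15 ✗, 17 ✗, 32 ✗, 34 ✗, 35 ✗
A ∩ B = {}

{}


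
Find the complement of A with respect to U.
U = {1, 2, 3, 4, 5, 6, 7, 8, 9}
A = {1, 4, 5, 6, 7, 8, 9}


Universal set U = {1, 2, 3, 4, 5, 6, 7, 8, 9}
Set A = {1, 4, 5, 6, 7, 8, 9}
A' = U \ A = elements in U but not in A
Checking each element of U:
1 (in A, exclude), 2 (not in A, include), 3 (not in A, include), 4 (in A, exclude), 5 (in A, exclude), 6 (in A, exclude), 7 (in A, exclude), 8 (in A, exclude), 9 (in A, exclude)
A' = {2, 3}

{2, 3}


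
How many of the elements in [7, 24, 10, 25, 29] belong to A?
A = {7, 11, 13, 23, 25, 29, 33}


Set A = {7, 11, 13, 23, 25, 29, 33}
Candidates: [7, 24, 10, 25, 29]
Check each candidate:
7 ∈ A, 24 ∉ A, 10 ∉ A, 25 ∈ A, 29 ∈ A
Count of candidates in A: 3

3


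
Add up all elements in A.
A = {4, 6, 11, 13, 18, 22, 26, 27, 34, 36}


Set A = {4, 6, 11, 13, 18, 22, 26, 27, 34, 36}
Sum = 4 + 6 + 11 + 13 + 18 + 22 + 26 + 27 + 34 + 36 = 197

197


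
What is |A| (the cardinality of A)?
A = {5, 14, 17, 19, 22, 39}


Set A = {5, 14, 17, 19, 22, 39}
Listing elements: 5, 14, 17, 19, 22, 39
Counting: 6 elements
|A| = 6

6


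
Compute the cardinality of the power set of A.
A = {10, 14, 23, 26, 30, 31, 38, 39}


Set A = {10, 14, 23, 26, 30, 31, 38, 39}
|A| = 8
The power set P(A) contains all subsets of A.
|P(A)| = 2^|A| = 2^8 = 256

256


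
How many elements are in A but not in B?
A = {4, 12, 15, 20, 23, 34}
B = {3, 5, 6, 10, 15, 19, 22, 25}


Set A = {4, 12, 15, 20, 23, 34}
Set B = {3, 5, 6, 10, 15, 19, 22, 25}
A \ B = {4, 12, 20, 23, 34}
|A \ B| = 5

5


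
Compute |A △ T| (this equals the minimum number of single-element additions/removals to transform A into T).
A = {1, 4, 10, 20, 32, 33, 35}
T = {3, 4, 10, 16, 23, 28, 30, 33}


Set A = {1, 4, 10, 20, 32, 33, 35}
Set T = {3, 4, 10, 16, 23, 28, 30, 33}
Elements to remove from A (in A, not in T): {1, 20, 32, 35} → 4 removals
Elements to add to A (in T, not in A): {3, 16, 23, 28, 30} → 5 additions
Total edits = 4 + 5 = 9

9


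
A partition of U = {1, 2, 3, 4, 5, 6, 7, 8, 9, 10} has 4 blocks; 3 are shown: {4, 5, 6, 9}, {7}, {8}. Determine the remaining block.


U = {1, 2, 3, 4, 5, 6, 7, 8, 9, 10}
Shown blocks: {4, 5, 6, 9}, {7}, {8}
A partition's blocks are pairwise disjoint and cover U, so the missing block = U \ (union of shown blocks).
Union of shown blocks: {4, 5, 6, 7, 8, 9}
Missing block = U \ (union) = {1, 2, 3, 10}

{1, 2, 3, 10}


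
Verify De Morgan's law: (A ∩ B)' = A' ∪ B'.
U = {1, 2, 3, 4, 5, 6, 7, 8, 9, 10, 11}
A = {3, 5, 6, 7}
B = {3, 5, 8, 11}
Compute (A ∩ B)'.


U = {1, 2, 3, 4, 5, 6, 7, 8, 9, 10, 11}
A = {3, 5, 6, 7}, B = {3, 5, 8, 11}
A ∩ B = {3, 5}
(A ∩ B)' = U \ (A ∩ B) = {1, 2, 4, 6, 7, 8, 9, 10, 11}
Verification via A' ∪ B': A' = {1, 2, 4, 8, 9, 10, 11}, B' = {1, 2, 4, 6, 7, 9, 10}
A' ∪ B' = {1, 2, 4, 6, 7, 8, 9, 10, 11} ✓

{1, 2, 4, 6, 7, 8, 9, 10, 11}


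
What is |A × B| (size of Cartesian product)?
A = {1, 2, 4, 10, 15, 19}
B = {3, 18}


Set A = {1, 2, 4, 10, 15, 19} has 6 elements.
Set B = {3, 18} has 2 elements.
|A × B| = |A| × |B| = 6 × 2 = 12

12


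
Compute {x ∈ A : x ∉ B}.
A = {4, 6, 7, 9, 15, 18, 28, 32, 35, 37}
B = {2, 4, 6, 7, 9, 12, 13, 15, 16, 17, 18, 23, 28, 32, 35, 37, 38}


Set A = {4, 6, 7, 9, 15, 18, 28, 32, 35, 37}
Set B = {2, 4, 6, 7, 9, 12, 13, 15, 16, 17, 18, 23, 28, 32, 35, 37, 38}
Check each element of A against B:
4 ∈ B, 6 ∈ B, 7 ∈ B, 9 ∈ B, 15 ∈ B, 18 ∈ B, 28 ∈ B, 32 ∈ B, 35 ∈ B, 37 ∈ B
Elements of A not in B: {}

{}


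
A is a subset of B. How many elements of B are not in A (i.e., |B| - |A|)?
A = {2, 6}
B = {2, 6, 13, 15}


Set A = {2, 6}, |A| = 2
Set B = {2, 6, 13, 15}, |B| = 4
Since A ⊆ B: B \ A = {13, 15}
|B| - |A| = 4 - 2 = 2

2


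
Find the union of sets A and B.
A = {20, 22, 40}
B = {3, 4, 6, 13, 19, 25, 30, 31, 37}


Set A = {20, 22, 40}
Set B = {3, 4, 6, 13, 19, 25, 30, 31, 37}
A ∪ B includes all elements in either set.
Elements from A: {20, 22, 40}
Elements from B not already included: {3, 4, 6, 13, 19, 25, 30, 31, 37}
A ∪ B = {3, 4, 6, 13, 19, 20, 22, 25, 30, 31, 37, 40}

{3, 4, 6, 13, 19, 20, 22, 25, 30, 31, 37, 40}


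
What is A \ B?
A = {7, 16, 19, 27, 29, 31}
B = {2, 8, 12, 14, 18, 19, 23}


Set A = {7, 16, 19, 27, 29, 31}
Set B = {2, 8, 12, 14, 18, 19, 23}
A \ B includes elements in A that are not in B.
Check each element of A:
7 (not in B, keep), 16 (not in B, keep), 19 (in B, remove), 27 (not in B, keep), 29 (not in B, keep), 31 (not in B, keep)
A \ B = {7, 16, 27, 29, 31}

{7, 16, 27, 29, 31}


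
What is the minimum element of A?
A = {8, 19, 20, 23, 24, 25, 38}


Set A = {8, 19, 20, 23, 24, 25, 38}
Elements in ascending order: 8, 19, 20, 23, 24, 25, 38
The smallest element is 8.

8


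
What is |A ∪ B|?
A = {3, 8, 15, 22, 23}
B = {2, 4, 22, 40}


Set A = {3, 8, 15, 22, 23}, |A| = 5
Set B = {2, 4, 22, 40}, |B| = 4
A ∩ B = {22}, |A ∩ B| = 1
|A ∪ B| = |A| + |B| - |A ∩ B| = 5 + 4 - 1 = 8

8


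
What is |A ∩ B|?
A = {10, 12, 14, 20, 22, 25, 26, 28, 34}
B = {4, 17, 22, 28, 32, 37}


Set A = {10, 12, 14, 20, 22, 25, 26, 28, 34}
Set B = {4, 17, 22, 28, 32, 37}
A ∩ B = {22, 28}
|A ∩ B| = 2

2


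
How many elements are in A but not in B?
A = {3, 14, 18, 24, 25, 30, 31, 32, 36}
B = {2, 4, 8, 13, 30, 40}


Set A = {3, 14, 18, 24, 25, 30, 31, 32, 36}
Set B = {2, 4, 8, 13, 30, 40}
A \ B = {3, 14, 18, 24, 25, 31, 32, 36}
|A \ B| = 8

8


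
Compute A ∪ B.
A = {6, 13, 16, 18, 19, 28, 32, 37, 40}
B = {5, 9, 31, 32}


Set A = {6, 13, 16, 18, 19, 28, 32, 37, 40}
Set B = {5, 9, 31, 32}
A ∪ B includes all elements in either set.
Elements from A: {6, 13, 16, 18, 19, 28, 32, 37, 40}
Elements from B not already included: {5, 9, 31}
A ∪ B = {5, 6, 9, 13, 16, 18, 19, 28, 31, 32, 37, 40}

{5, 6, 9, 13, 16, 18, 19, 28, 31, 32, 37, 40}


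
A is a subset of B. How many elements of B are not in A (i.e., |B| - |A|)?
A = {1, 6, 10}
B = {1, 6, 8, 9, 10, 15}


Set A = {1, 6, 10}, |A| = 3
Set B = {1, 6, 8, 9, 10, 15}, |B| = 6
Since A ⊆ B: B \ A = {8, 9, 15}
|B| - |A| = 6 - 3 = 3

3


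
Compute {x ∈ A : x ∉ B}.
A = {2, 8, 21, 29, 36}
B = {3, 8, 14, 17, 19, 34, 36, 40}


Set A = {2, 8, 21, 29, 36}
Set B = {3, 8, 14, 17, 19, 34, 36, 40}
Check each element of A against B:
2 ∉ B (include), 8 ∈ B, 21 ∉ B (include), 29 ∉ B (include), 36 ∈ B
Elements of A not in B: {2, 21, 29}

{2, 21, 29}


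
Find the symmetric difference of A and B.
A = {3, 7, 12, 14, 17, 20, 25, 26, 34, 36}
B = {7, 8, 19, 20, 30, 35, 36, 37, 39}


Set A = {3, 7, 12, 14, 17, 20, 25, 26, 34, 36}
Set B = {7, 8, 19, 20, 30, 35, 36, 37, 39}
A △ B = (A \ B) ∪ (B \ A)
Elements in A but not B: {3, 12, 14, 17, 25, 26, 34}
Elements in B but not A: {8, 19, 30, 35, 37, 39}
A △ B = {3, 8, 12, 14, 17, 19, 25, 26, 30, 34, 35, 37, 39}

{3, 8, 12, 14, 17, 19, 25, 26, 30, 34, 35, 37, 39}


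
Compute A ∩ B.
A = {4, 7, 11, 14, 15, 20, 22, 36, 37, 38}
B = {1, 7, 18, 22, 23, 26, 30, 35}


Set A = {4, 7, 11, 14, 15, 20, 22, 36, 37, 38}
Set B = {1, 7, 18, 22, 23, 26, 30, 35}
A ∩ B includes only elements in both sets.
Check each element of A against B:
4 ✗, 7 ✓, 11 ✗, 14 ✗, 15 ✗, 20 ✗, 22 ✓, 36 ✗, 37 ✗, 38 ✗
A ∩ B = {7, 22}

{7, 22}


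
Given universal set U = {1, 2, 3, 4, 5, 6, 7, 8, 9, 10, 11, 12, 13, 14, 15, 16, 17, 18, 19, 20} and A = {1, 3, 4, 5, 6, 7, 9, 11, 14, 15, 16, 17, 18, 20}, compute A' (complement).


Universal set U = {1, 2, 3, 4, 5, 6, 7, 8, 9, 10, 11, 12, 13, 14, 15, 16, 17, 18, 19, 20}
Set A = {1, 3, 4, 5, 6, 7, 9, 11, 14, 15, 16, 17, 18, 20}
A' = U \ A = elements in U but not in A
Checking each element of U:
1 (in A, exclude), 2 (not in A, include), 3 (in A, exclude), 4 (in A, exclude), 5 (in A, exclude), 6 (in A, exclude), 7 (in A, exclude), 8 (not in A, include), 9 (in A, exclude), 10 (not in A, include), 11 (in A, exclude), 12 (not in A, include), 13 (not in A, include), 14 (in A, exclude), 15 (in A, exclude), 16 (in A, exclude), 17 (in A, exclude), 18 (in A, exclude), 19 (not in A, include), 20 (in A, exclude)
A' = {2, 8, 10, 12, 13, 19}

{2, 8, 10, 12, 13, 19}


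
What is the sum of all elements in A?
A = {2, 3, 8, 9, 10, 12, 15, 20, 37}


Set A = {2, 3, 8, 9, 10, 12, 15, 20, 37}
Sum = 2 + 3 + 8 + 9 + 10 + 12 + 15 + 20 + 37 = 116

116


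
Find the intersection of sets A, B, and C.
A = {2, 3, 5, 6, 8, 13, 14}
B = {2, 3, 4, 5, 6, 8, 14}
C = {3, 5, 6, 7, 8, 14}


Set A = {2, 3, 5, 6, 8, 13, 14}
Set B = {2, 3, 4, 5, 6, 8, 14}
Set C = {3, 5, 6, 7, 8, 14}
First, A ∩ B = {2, 3, 5, 6, 8, 14}
Then, (A ∩ B) ∩ C = {3, 5, 6, 8, 14}

{3, 5, 6, 8, 14}


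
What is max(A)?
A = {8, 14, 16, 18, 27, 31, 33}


Set A = {8, 14, 16, 18, 27, 31, 33}
Elements in ascending order: 8, 14, 16, 18, 27, 31, 33
The largest element is 33.

33


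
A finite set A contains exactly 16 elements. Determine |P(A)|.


The set has 16 elements.
The power set contains all possible subsets.
|P(A)| = 2^|A| = 2^16 = 65536

65536


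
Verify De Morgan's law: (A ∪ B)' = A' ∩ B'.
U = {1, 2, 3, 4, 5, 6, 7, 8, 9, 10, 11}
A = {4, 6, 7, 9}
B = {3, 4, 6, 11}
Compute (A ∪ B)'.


U = {1, 2, 3, 4, 5, 6, 7, 8, 9, 10, 11}
A = {4, 6, 7, 9}, B = {3, 4, 6, 11}
A ∪ B = {3, 4, 6, 7, 9, 11}
(A ∪ B)' = U \ (A ∪ B) = {1, 2, 5, 8, 10}
Verification via A' ∩ B': A' = {1, 2, 3, 5, 8, 10, 11}, B' = {1, 2, 5, 7, 8, 9, 10}
A' ∩ B' = {1, 2, 5, 8, 10} ✓

{1, 2, 5, 8, 10}


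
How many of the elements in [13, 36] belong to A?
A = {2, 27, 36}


Set A = {2, 27, 36}
Candidates: [13, 36]
Check each candidate:
13 ∉ A, 36 ∈ A
Count of candidates in A: 1

1


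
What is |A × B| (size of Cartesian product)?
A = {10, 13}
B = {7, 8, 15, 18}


Set A = {10, 13} has 2 elements.
Set B = {7, 8, 15, 18} has 4 elements.
|A × B| = |A| × |B| = 2 × 4 = 8

8


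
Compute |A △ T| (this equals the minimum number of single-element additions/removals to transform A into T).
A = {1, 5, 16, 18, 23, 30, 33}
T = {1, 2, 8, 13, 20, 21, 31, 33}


Set A = {1, 5, 16, 18, 23, 30, 33}
Set T = {1, 2, 8, 13, 20, 21, 31, 33}
Elements to remove from A (in A, not in T): {5, 16, 18, 23, 30} → 5 removals
Elements to add to A (in T, not in A): {2, 8, 13, 20, 21, 31} → 6 additions
Total edits = 5 + 6 = 11

11


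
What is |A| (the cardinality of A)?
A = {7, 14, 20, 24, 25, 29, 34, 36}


Set A = {7, 14, 20, 24, 25, 29, 34, 36}
Listing elements: 7, 14, 20, 24, 25, 29, 34, 36
Counting: 8 elements
|A| = 8

8


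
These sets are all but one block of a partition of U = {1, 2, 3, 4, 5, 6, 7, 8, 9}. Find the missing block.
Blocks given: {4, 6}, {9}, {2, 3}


U = {1, 2, 3, 4, 5, 6, 7, 8, 9}
Shown blocks: {4, 6}, {9}, {2, 3}
A partition's blocks are pairwise disjoint and cover U, so the missing block = U \ (union of shown blocks).
Union of shown blocks: {2, 3, 4, 6, 9}
Missing block = U \ (union) = {1, 5, 7, 8}

{1, 5, 7, 8}


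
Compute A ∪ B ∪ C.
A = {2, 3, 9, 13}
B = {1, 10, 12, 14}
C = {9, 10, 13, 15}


Set A = {2, 3, 9, 13}
Set B = {1, 10, 12, 14}
Set C = {9, 10, 13, 15}
First, A ∪ B = {1, 2, 3, 9, 10, 12, 13, 14}
Then, (A ∪ B) ∪ C = {1, 2, 3, 9, 10, 12, 13, 14, 15}

{1, 2, 3, 9, 10, 12, 13, 14, 15}


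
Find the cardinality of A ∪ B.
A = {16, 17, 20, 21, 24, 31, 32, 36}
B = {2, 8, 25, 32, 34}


Set A = {16, 17, 20, 21, 24, 31, 32, 36}, |A| = 8
Set B = {2, 8, 25, 32, 34}, |B| = 5
A ∩ B = {32}, |A ∩ B| = 1
|A ∪ B| = |A| + |B| - |A ∩ B| = 8 + 5 - 1 = 12

12


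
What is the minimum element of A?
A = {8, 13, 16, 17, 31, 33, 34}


Set A = {8, 13, 16, 17, 31, 33, 34}
Elements in ascending order: 8, 13, 16, 17, 31, 33, 34
The smallest element is 8.

8


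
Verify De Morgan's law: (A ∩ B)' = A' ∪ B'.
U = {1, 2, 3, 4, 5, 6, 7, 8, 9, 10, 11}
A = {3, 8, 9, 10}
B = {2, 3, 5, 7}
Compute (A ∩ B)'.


U = {1, 2, 3, 4, 5, 6, 7, 8, 9, 10, 11}
A = {3, 8, 9, 10}, B = {2, 3, 5, 7}
A ∩ B = {3}
(A ∩ B)' = U \ (A ∩ B) = {1, 2, 4, 5, 6, 7, 8, 9, 10, 11}
Verification via A' ∪ B': A' = {1, 2, 4, 5, 6, 7, 11}, B' = {1, 4, 6, 8, 9, 10, 11}
A' ∪ B' = {1, 2, 4, 5, 6, 7, 8, 9, 10, 11} ✓

{1, 2, 4, 5, 6, 7, 8, 9, 10, 11}


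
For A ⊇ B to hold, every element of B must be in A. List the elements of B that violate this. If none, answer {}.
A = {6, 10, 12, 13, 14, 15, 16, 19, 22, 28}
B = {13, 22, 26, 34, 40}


Set A = {6, 10, 12, 13, 14, 15, 16, 19, 22, 28}
Set B = {13, 22, 26, 34, 40}
Check each element of B against A:
13 ∈ A, 22 ∈ A, 26 ∉ A (include), 34 ∉ A (include), 40 ∉ A (include)
Elements of B not in A: {26, 34, 40}

{26, 34, 40}


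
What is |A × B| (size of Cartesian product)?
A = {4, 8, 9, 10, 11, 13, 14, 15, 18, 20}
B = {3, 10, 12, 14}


Set A = {4, 8, 9, 10, 11, 13, 14, 15, 18, 20} has 10 elements.
Set B = {3, 10, 12, 14} has 4 elements.
|A × B| = |A| × |B| = 10 × 4 = 40

40


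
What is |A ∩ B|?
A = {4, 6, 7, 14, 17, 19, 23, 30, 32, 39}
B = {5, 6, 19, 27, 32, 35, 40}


Set A = {4, 6, 7, 14, 17, 19, 23, 30, 32, 39}
Set B = {5, 6, 19, 27, 32, 35, 40}
A ∩ B = {6, 19, 32}
|A ∩ B| = 3

3


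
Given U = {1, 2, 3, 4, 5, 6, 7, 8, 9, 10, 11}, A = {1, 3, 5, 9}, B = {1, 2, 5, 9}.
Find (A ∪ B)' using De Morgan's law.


U = {1, 2, 3, 4, 5, 6, 7, 8, 9, 10, 11}
A = {1, 3, 5, 9}, B = {1, 2, 5, 9}
A ∪ B = {1, 2, 3, 5, 9}
(A ∪ B)' = U \ (A ∪ B) = {4, 6, 7, 8, 10, 11}
Verification via A' ∩ B': A' = {2, 4, 6, 7, 8, 10, 11}, B' = {3, 4, 6, 7, 8, 10, 11}
A' ∩ B' = {4, 6, 7, 8, 10, 11} ✓

{4, 6, 7, 8, 10, 11}


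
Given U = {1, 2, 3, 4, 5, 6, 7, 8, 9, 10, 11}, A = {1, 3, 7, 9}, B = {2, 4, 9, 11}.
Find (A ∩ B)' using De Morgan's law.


U = {1, 2, 3, 4, 5, 6, 7, 8, 9, 10, 11}
A = {1, 3, 7, 9}, B = {2, 4, 9, 11}
A ∩ B = {9}
(A ∩ B)' = U \ (A ∩ B) = {1, 2, 3, 4, 5, 6, 7, 8, 10, 11}
Verification via A' ∪ B': A' = {2, 4, 5, 6, 8, 10, 11}, B' = {1, 3, 5, 6, 7, 8, 10}
A' ∪ B' = {1, 2, 3, 4, 5, 6, 7, 8, 10, 11} ✓

{1, 2, 3, 4, 5, 6, 7, 8, 10, 11}


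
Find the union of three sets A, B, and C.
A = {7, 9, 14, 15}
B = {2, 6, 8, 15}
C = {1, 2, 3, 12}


Set A = {7, 9, 14, 15}
Set B = {2, 6, 8, 15}
Set C = {1, 2, 3, 12}
First, A ∪ B = {2, 6, 7, 8, 9, 14, 15}
Then, (A ∪ B) ∪ C = {1, 2, 3, 6, 7, 8, 9, 12, 14, 15}

{1, 2, 3, 6, 7, 8, 9, 12, 14, 15}


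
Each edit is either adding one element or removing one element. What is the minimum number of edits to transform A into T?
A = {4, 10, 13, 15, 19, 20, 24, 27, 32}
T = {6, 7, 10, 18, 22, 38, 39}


Set A = {4, 10, 13, 15, 19, 20, 24, 27, 32}
Set T = {6, 7, 10, 18, 22, 38, 39}
Elements to remove from A (in A, not in T): {4, 13, 15, 19, 20, 24, 27, 32} → 8 removals
Elements to add to A (in T, not in A): {6, 7, 18, 22, 38, 39} → 6 additions
Total edits = 8 + 6 = 14

14


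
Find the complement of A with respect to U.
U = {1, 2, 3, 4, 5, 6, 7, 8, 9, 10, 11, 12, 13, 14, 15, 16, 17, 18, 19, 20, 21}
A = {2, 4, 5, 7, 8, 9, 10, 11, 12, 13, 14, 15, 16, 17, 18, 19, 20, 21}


Universal set U = {1, 2, 3, 4, 5, 6, 7, 8, 9, 10, 11, 12, 13, 14, 15, 16, 17, 18, 19, 20, 21}
Set A = {2, 4, 5, 7, 8, 9, 10, 11, 12, 13, 14, 15, 16, 17, 18, 19, 20, 21}
A' = U \ A = elements in U but not in A
Checking each element of U:
1 (not in A, include), 2 (in A, exclude), 3 (not in A, include), 4 (in A, exclude), 5 (in A, exclude), 6 (not in A, include), 7 (in A, exclude), 8 (in A, exclude), 9 (in A, exclude), 10 (in A, exclude), 11 (in A, exclude), 12 (in A, exclude), 13 (in A, exclude), 14 (in A, exclude), 15 (in A, exclude), 16 (in A, exclude), 17 (in A, exclude), 18 (in A, exclude), 19 (in A, exclude), 20 (in A, exclude), 21 (in A, exclude)
A' = {1, 3, 6}

{1, 3, 6}


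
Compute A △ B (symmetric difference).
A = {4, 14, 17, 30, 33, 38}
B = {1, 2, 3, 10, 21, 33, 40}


Set A = {4, 14, 17, 30, 33, 38}
Set B = {1, 2, 3, 10, 21, 33, 40}
A △ B = (A \ B) ∪ (B \ A)
Elements in A but not B: {4, 14, 17, 30, 38}
Elements in B but not A: {1, 2, 3, 10, 21, 40}
A △ B = {1, 2, 3, 4, 10, 14, 17, 21, 30, 38, 40}

{1, 2, 3, 4, 10, 14, 17, 21, 30, 38, 40}


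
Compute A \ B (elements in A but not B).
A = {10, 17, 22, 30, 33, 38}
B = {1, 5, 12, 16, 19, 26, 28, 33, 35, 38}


Set A = {10, 17, 22, 30, 33, 38}
Set B = {1, 5, 12, 16, 19, 26, 28, 33, 35, 38}
A \ B includes elements in A that are not in B.
Check each element of A:
10 (not in B, keep), 17 (not in B, keep), 22 (not in B, keep), 30 (not in B, keep), 33 (in B, remove), 38 (in B, remove)
A \ B = {10, 17, 22, 30}

{10, 17, 22, 30}


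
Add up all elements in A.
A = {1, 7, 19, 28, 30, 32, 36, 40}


Set A = {1, 7, 19, 28, 30, 32, 36, 40}
Sum = 1 + 7 + 19 + 28 + 30 + 32 + 36 + 40 = 193

193


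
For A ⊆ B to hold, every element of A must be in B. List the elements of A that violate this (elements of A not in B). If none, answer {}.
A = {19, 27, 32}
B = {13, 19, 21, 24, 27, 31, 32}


Set A = {19, 27, 32}
Set B = {13, 19, 21, 24, 27, 31, 32}
Check each element of A against B:
19 ∈ B, 27 ∈ B, 32 ∈ B
Elements of A not in B: {}

{}


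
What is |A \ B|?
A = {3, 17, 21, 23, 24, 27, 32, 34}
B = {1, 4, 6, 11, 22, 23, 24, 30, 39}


Set A = {3, 17, 21, 23, 24, 27, 32, 34}
Set B = {1, 4, 6, 11, 22, 23, 24, 30, 39}
A \ B = {3, 17, 21, 27, 32, 34}
|A \ B| = 6

6


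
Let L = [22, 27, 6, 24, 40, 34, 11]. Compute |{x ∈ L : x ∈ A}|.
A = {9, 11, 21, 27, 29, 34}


Set A = {9, 11, 21, 27, 29, 34}
Candidates: [22, 27, 6, 24, 40, 34, 11]
Check each candidate:
22 ∉ A, 27 ∈ A, 6 ∉ A, 24 ∉ A, 40 ∉ A, 34 ∈ A, 11 ∈ A
Count of candidates in A: 3

3


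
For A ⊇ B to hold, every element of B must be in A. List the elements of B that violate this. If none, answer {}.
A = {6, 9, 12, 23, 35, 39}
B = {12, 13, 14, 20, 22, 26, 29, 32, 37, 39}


Set A = {6, 9, 12, 23, 35, 39}
Set B = {12, 13, 14, 20, 22, 26, 29, 32, 37, 39}
Check each element of B against A:
12 ∈ A, 13 ∉ A (include), 14 ∉ A (include), 20 ∉ A (include), 22 ∉ A (include), 26 ∉ A (include), 29 ∉ A (include), 32 ∉ A (include), 37 ∉ A (include), 39 ∈ A
Elements of B not in A: {13, 14, 20, 22, 26, 29, 32, 37}

{13, 14, 20, 22, 26, 29, 32, 37}


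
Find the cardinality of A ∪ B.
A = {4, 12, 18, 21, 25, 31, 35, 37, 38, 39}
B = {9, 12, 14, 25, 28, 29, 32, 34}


Set A = {4, 12, 18, 21, 25, 31, 35, 37, 38, 39}, |A| = 10
Set B = {9, 12, 14, 25, 28, 29, 32, 34}, |B| = 8
A ∩ B = {12, 25}, |A ∩ B| = 2
|A ∪ B| = |A| + |B| - |A ∩ B| = 10 + 8 - 2 = 16

16


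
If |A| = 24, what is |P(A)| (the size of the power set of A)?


The set has 24 elements.
The power set contains all possible subsets.
|P(A)| = 2^|A| = 2^24 = 16777216

16777216


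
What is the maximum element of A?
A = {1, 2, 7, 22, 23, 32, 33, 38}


Set A = {1, 2, 7, 22, 23, 32, 33, 38}
Elements in ascending order: 1, 2, 7, 22, 23, 32, 33, 38
The largest element is 38.

38


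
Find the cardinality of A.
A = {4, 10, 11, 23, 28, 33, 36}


Set A = {4, 10, 11, 23, 28, 33, 36}
Listing elements: 4, 10, 11, 23, 28, 33, 36
Counting: 7 elements
|A| = 7

7


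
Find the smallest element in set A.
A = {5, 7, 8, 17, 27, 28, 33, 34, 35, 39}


Set A = {5, 7, 8, 17, 27, 28, 33, 34, 35, 39}
Elements in ascending order: 5, 7, 8, 17, 27, 28, 33, 34, 35, 39
The smallest element is 5.

5


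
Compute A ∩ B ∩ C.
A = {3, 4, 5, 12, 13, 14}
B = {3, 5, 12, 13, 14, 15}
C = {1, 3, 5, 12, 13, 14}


Set A = {3, 4, 5, 12, 13, 14}
Set B = {3, 5, 12, 13, 14, 15}
Set C = {1, 3, 5, 12, 13, 14}
First, A ∩ B = {3, 5, 12, 13, 14}
Then, (A ∩ B) ∩ C = {3, 5, 12, 13, 14}

{3, 5, 12, 13, 14}


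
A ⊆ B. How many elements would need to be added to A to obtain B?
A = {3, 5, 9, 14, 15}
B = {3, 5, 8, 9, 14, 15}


Set A = {3, 5, 9, 14, 15}, |A| = 5
Set B = {3, 5, 8, 9, 14, 15}, |B| = 6
Since A ⊆ B: B \ A = {8}
|B| - |A| = 6 - 5 = 1

1


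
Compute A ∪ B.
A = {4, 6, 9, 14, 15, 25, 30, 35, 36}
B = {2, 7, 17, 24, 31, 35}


Set A = {4, 6, 9, 14, 15, 25, 30, 35, 36}
Set B = {2, 7, 17, 24, 31, 35}
A ∪ B includes all elements in either set.
Elements from A: {4, 6, 9, 14, 15, 25, 30, 35, 36}
Elements from B not already included: {2, 7, 17, 24, 31}
A ∪ B = {2, 4, 6, 7, 9, 14, 15, 17, 24, 25, 30, 31, 35, 36}

{2, 4, 6, 7, 9, 14, 15, 17, 24, 25, 30, 31, 35, 36}


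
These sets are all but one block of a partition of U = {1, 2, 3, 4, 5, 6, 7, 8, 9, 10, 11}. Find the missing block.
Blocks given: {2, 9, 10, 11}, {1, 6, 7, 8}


U = {1, 2, 3, 4, 5, 6, 7, 8, 9, 10, 11}
Shown blocks: {2, 9, 10, 11}, {1, 6, 7, 8}
A partition's blocks are pairwise disjoint and cover U, so the missing block = U \ (union of shown blocks).
Union of shown blocks: {1, 2, 6, 7, 8, 9, 10, 11}
Missing block = U \ (union) = {3, 4, 5}

{3, 4, 5}


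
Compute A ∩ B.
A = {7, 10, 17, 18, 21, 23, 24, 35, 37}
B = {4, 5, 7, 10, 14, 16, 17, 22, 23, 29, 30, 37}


Set A = {7, 10, 17, 18, 21, 23, 24, 35, 37}
Set B = {4, 5, 7, 10, 14, 16, 17, 22, 23, 29, 30, 37}
A ∩ B includes only elements in both sets.
Check each element of A against B:
7 ✓, 10 ✓, 17 ✓, 18 ✗, 21 ✗, 23 ✓, 24 ✗, 35 ✗, 37 ✓
A ∩ B = {7, 10, 17, 23, 37}

{7, 10, 17, 23, 37}


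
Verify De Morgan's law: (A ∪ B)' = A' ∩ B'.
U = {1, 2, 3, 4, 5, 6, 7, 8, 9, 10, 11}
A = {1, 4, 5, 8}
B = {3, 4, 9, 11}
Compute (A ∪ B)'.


U = {1, 2, 3, 4, 5, 6, 7, 8, 9, 10, 11}
A = {1, 4, 5, 8}, B = {3, 4, 9, 11}
A ∪ B = {1, 3, 4, 5, 8, 9, 11}
(A ∪ B)' = U \ (A ∪ B) = {2, 6, 7, 10}
Verification via A' ∩ B': A' = {2, 3, 6, 7, 9, 10, 11}, B' = {1, 2, 5, 6, 7, 8, 10}
A' ∩ B' = {2, 6, 7, 10} ✓

{2, 6, 7, 10}


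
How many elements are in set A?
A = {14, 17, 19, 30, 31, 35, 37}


Set A = {14, 17, 19, 30, 31, 35, 37}
Listing elements: 14, 17, 19, 30, 31, 35, 37
Counting: 7 elements
|A| = 7

7


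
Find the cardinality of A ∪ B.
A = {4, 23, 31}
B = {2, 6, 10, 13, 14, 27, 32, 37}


Set A = {4, 23, 31}, |A| = 3
Set B = {2, 6, 10, 13, 14, 27, 32, 37}, |B| = 8
A ∩ B = {}, |A ∩ B| = 0
|A ∪ B| = |A| + |B| - |A ∩ B| = 3 + 8 - 0 = 11

11


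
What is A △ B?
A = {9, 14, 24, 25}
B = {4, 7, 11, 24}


Set A = {9, 14, 24, 25}
Set B = {4, 7, 11, 24}
A △ B = (A \ B) ∪ (B \ A)
Elements in A but not B: {9, 14, 25}
Elements in B but not A: {4, 7, 11}
A △ B = {4, 7, 9, 11, 14, 25}

{4, 7, 9, 11, 14, 25}


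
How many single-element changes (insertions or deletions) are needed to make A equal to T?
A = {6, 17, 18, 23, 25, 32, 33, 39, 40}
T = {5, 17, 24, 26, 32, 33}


Set A = {6, 17, 18, 23, 25, 32, 33, 39, 40}
Set T = {5, 17, 24, 26, 32, 33}
Elements to remove from A (in A, not in T): {6, 18, 23, 25, 39, 40} → 6 removals
Elements to add to A (in T, not in A): {5, 24, 26} → 3 additions
Total edits = 6 + 3 = 9

9


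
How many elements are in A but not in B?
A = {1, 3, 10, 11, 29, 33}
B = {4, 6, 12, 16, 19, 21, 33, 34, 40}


Set A = {1, 3, 10, 11, 29, 33}
Set B = {4, 6, 12, 16, 19, 21, 33, 34, 40}
A \ B = {1, 3, 10, 11, 29}
|A \ B| = 5

5


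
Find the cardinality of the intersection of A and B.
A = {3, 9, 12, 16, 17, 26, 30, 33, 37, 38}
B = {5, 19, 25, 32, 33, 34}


Set A = {3, 9, 12, 16, 17, 26, 30, 33, 37, 38}
Set B = {5, 19, 25, 32, 33, 34}
A ∩ B = {33}
|A ∩ B| = 1

1


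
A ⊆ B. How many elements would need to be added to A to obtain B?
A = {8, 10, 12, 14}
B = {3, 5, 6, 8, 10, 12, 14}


Set A = {8, 10, 12, 14}, |A| = 4
Set B = {3, 5, 6, 8, 10, 12, 14}, |B| = 7
Since A ⊆ B: B \ A = {3, 5, 6}
|B| - |A| = 7 - 4 = 3

3


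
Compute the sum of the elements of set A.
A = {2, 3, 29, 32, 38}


Set A = {2, 3, 29, 32, 38}
Sum = 2 + 3 + 29 + 32 + 38 = 104

104


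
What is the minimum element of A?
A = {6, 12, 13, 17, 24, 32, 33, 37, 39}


Set A = {6, 12, 13, 17, 24, 32, 33, 37, 39}
Elements in ascending order: 6, 12, 13, 17, 24, 32, 33, 37, 39
The smallest element is 6.

6


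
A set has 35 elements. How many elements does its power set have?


The set has 35 elements.
The power set contains all possible subsets.
|P(A)| = 2^|A| = 2^35 = 34359738368

34359738368


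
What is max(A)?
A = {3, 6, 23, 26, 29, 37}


Set A = {3, 6, 23, 26, 29, 37}
Elements in ascending order: 3, 6, 23, 26, 29, 37
The largest element is 37.

37


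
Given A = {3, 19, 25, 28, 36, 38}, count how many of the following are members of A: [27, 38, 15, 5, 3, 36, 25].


Set A = {3, 19, 25, 28, 36, 38}
Candidates: [27, 38, 15, 5, 3, 36, 25]
Check each candidate:
27 ∉ A, 38 ∈ A, 15 ∉ A, 5 ∉ A, 3 ∈ A, 36 ∈ A, 25 ∈ A
Count of candidates in A: 4

4


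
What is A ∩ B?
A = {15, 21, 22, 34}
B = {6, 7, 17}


Set A = {15, 21, 22, 34}
Set B = {6, 7, 17}
A ∩ B includes only elements in both sets.
Check each element of A against B:
15 ✗, 21 ✗, 22 ✗, 34 ✗
A ∩ B = {}

{}


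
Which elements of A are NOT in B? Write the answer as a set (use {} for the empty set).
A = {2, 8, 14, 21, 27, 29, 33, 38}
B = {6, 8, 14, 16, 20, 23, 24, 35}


Set A = {2, 8, 14, 21, 27, 29, 33, 38}
Set B = {6, 8, 14, 16, 20, 23, 24, 35}
Check each element of A against B:
2 ∉ B (include), 8 ∈ B, 14 ∈ B, 21 ∉ B (include), 27 ∉ B (include), 29 ∉ B (include), 33 ∉ B (include), 38 ∉ B (include)
Elements of A not in B: {2, 21, 27, 29, 33, 38}

{2, 21, 27, 29, 33, 38}


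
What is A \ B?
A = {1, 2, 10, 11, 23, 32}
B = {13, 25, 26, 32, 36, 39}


Set A = {1, 2, 10, 11, 23, 32}
Set B = {13, 25, 26, 32, 36, 39}
A \ B includes elements in A that are not in B.
Check each element of A:
1 (not in B, keep), 2 (not in B, keep), 10 (not in B, keep), 11 (not in B, keep), 23 (not in B, keep), 32 (in B, remove)
A \ B = {1, 2, 10, 11, 23}

{1, 2, 10, 11, 23}


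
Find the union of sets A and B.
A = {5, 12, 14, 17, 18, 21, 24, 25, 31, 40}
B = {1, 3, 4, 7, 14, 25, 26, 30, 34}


Set A = {5, 12, 14, 17, 18, 21, 24, 25, 31, 40}
Set B = {1, 3, 4, 7, 14, 25, 26, 30, 34}
A ∪ B includes all elements in either set.
Elements from A: {5, 12, 14, 17, 18, 21, 24, 25, 31, 40}
Elements from B not already included: {1, 3, 4, 7, 26, 30, 34}
A ∪ B = {1, 3, 4, 5, 7, 12, 14, 17, 18, 21, 24, 25, 26, 30, 31, 34, 40}

{1, 3, 4, 5, 7, 12, 14, 17, 18, 21, 24, 25, 26, 30, 31, 34, 40}


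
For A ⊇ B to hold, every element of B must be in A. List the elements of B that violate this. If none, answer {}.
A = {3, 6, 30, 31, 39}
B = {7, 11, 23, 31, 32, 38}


Set A = {3, 6, 30, 31, 39}
Set B = {7, 11, 23, 31, 32, 38}
Check each element of B against A:
7 ∉ A (include), 11 ∉ A (include), 23 ∉ A (include), 31 ∈ A, 32 ∉ A (include), 38 ∉ A (include)
Elements of B not in A: {7, 11, 23, 32, 38}

{7, 11, 23, 32, 38}


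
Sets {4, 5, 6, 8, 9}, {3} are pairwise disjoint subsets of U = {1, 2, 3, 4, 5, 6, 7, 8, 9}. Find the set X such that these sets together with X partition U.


U = {1, 2, 3, 4, 5, 6, 7, 8, 9}
Shown blocks: {4, 5, 6, 8, 9}, {3}
A partition's blocks are pairwise disjoint and cover U, so the missing block = U \ (union of shown blocks).
Union of shown blocks: {3, 4, 5, 6, 8, 9}
Missing block = U \ (union) = {1, 2, 7}

{1, 2, 7}


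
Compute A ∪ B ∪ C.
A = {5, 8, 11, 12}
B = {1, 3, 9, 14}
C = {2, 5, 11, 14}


Set A = {5, 8, 11, 12}
Set B = {1, 3, 9, 14}
Set C = {2, 5, 11, 14}
First, A ∪ B = {1, 3, 5, 8, 9, 11, 12, 14}
Then, (A ∪ B) ∪ C = {1, 2, 3, 5, 8, 9, 11, 12, 14}

{1, 2, 3, 5, 8, 9, 11, 12, 14}


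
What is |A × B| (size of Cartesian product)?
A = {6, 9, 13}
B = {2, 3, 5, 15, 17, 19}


Set A = {6, 9, 13} has 3 elements.
Set B = {2, 3, 5, 15, 17, 19} has 6 elements.
|A × B| = |A| × |B| = 3 × 6 = 18

18


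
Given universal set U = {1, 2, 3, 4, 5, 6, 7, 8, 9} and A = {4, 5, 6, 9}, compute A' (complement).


Universal set U = {1, 2, 3, 4, 5, 6, 7, 8, 9}
Set A = {4, 5, 6, 9}
A' = U \ A = elements in U but not in A
Checking each element of U:
1 (not in A, include), 2 (not in A, include), 3 (not in A, include), 4 (in A, exclude), 5 (in A, exclude), 6 (in A, exclude), 7 (not in A, include), 8 (not in A, include), 9 (in A, exclude)
A' = {1, 2, 3, 7, 8}

{1, 2, 3, 7, 8}


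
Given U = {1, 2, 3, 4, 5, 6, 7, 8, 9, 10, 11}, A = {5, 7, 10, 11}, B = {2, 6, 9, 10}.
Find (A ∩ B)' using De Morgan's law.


U = {1, 2, 3, 4, 5, 6, 7, 8, 9, 10, 11}
A = {5, 7, 10, 11}, B = {2, 6, 9, 10}
A ∩ B = {10}
(A ∩ B)' = U \ (A ∩ B) = {1, 2, 3, 4, 5, 6, 7, 8, 9, 11}
Verification via A' ∪ B': A' = {1, 2, 3, 4, 6, 8, 9}, B' = {1, 3, 4, 5, 7, 8, 11}
A' ∪ B' = {1, 2, 3, 4, 5, 6, 7, 8, 9, 11} ✓

{1, 2, 3, 4, 5, 6, 7, 8, 9, 11}


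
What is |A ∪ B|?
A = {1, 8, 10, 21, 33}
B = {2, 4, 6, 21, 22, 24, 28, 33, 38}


Set A = {1, 8, 10, 21, 33}, |A| = 5
Set B = {2, 4, 6, 21, 22, 24, 28, 33, 38}, |B| = 9
A ∩ B = {21, 33}, |A ∩ B| = 2
|A ∪ B| = |A| + |B| - |A ∩ B| = 5 + 9 - 2 = 12

12


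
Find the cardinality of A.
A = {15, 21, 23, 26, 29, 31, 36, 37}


Set A = {15, 21, 23, 26, 29, 31, 36, 37}
Listing elements: 15, 21, 23, 26, 29, 31, 36, 37
Counting: 8 elements
|A| = 8

8


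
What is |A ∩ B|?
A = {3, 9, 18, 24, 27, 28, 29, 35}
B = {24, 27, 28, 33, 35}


Set A = {3, 9, 18, 24, 27, 28, 29, 35}
Set B = {24, 27, 28, 33, 35}
A ∩ B = {24, 27, 28, 35}
|A ∩ B| = 4

4
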